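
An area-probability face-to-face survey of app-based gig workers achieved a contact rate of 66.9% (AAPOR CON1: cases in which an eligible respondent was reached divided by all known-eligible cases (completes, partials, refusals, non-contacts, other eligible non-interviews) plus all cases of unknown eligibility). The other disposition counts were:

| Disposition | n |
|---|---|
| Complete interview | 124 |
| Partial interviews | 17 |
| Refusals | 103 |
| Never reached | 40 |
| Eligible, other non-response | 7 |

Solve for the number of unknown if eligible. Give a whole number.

84

Numerator: 124 + 17 + 103 + 7 = 251
CON1 = 251 / D = 0.669
D = 251 / 0.669 = 375.2
Rest of base = 291
unknown if eligible = 375.2 − 291 ≈ 84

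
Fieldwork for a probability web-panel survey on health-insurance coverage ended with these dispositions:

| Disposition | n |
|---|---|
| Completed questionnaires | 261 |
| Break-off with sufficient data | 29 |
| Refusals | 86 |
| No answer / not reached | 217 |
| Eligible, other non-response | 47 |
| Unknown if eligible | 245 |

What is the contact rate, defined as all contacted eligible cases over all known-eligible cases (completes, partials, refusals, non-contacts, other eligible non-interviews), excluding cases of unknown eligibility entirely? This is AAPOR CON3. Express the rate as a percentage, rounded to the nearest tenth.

66.1%

Numerator: 261 + 29 + 86 + 47 = 423
Base: 261 + 29 + 86 + 217 + 47 = 640
CON3 = 423 / 640 = 0.6609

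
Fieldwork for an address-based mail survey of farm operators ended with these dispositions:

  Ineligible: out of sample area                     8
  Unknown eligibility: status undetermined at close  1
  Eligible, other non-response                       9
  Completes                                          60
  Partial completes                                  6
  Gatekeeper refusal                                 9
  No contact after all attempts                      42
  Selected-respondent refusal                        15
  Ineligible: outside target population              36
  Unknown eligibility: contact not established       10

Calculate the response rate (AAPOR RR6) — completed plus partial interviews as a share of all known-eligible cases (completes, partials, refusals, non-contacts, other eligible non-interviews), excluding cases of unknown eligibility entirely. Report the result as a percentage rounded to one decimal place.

46.8%

Refusals = 9 + 15 = 24
Eligibility not determined = 10 + 1 = 11
Ineligible = 36 + 8 = 44
Num: 60 + 6 = 66
Base: 60 + 6 + 24 + 42 + 9 = 141
RR6 = 66 / 141 = 0.4681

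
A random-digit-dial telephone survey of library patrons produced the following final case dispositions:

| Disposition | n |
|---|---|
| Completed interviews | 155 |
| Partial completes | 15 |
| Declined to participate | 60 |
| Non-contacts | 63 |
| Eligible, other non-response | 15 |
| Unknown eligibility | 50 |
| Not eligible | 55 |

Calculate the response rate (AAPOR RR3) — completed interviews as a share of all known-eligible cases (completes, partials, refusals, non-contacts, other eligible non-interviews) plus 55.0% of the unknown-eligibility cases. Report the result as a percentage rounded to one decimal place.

46.2%

Numerator = 155
Determined eligible = 155 + 15 + 60 + 63 + 15 = 308
Eligible share of unknowns = 0.5500 × 50 = 27.50
Denom = 308 + 27.50 = 335.50
RR3 = 155 / 335.50 = 0.4620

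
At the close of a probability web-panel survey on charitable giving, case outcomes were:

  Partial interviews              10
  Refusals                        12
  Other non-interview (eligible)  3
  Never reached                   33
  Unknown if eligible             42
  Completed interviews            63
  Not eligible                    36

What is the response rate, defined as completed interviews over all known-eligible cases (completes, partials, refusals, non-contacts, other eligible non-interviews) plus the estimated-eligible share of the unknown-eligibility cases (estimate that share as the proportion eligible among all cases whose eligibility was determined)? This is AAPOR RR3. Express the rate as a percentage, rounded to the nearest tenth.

Numerator = 63
Determined eligible = 63 + 10 + 12 + 33 + 3 = 121
e = 121 / (121 + 36) = 121 / 157 = 0.7707
Eligible share of unknowns = 0.7707 × 42 = 32.37
Denominator = 121 + 32.37 = 153.37
RR3 = 63 / 153.37 = 0.4108

41.1%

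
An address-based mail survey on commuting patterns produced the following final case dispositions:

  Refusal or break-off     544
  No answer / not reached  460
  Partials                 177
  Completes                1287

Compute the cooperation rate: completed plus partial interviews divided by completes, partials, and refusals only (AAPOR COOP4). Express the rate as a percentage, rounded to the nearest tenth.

72.9%

Num → 1287 + 177 = 1464
Denom → 1287 + 177 + 544 = 2008
COOP4 = 1464 / 2008 = 0.7291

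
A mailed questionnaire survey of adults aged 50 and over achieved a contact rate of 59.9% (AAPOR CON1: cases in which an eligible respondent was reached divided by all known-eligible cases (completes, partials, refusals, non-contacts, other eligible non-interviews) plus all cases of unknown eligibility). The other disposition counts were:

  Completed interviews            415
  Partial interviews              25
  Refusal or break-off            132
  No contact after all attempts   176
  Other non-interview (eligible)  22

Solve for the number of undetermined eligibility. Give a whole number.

Top → 415 + 25 + 132 + 22 = 594
CON1 = 594 / D = 0.599
D = 594 / 0.599 = 991.7
Other denominator terms total 770
undetermined eligibility = 991.7 − 770 ≈ 222

222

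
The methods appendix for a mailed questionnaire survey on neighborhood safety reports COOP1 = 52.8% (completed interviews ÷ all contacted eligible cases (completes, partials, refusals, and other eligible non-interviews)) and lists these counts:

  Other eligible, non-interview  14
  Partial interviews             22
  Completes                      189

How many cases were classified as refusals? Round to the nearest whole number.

COOP1 = 189 / D = 0.528
D = 189 / 0.528 = 358.0
Remaining denominator categories sum to 225
refusals = 358.0 − 225 ≈ 133

133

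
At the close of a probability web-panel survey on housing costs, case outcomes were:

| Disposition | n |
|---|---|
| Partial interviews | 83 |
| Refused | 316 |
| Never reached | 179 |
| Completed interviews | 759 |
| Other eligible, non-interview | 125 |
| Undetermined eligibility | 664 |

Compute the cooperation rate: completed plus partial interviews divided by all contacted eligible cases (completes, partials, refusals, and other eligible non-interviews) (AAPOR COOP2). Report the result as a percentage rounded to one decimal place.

65.6%

Numerator: 759 + 83 = 842
Denominator: 759 + 83 + 316 + 125 = 1283
COOP2 = 842 / 1283 = 0.6563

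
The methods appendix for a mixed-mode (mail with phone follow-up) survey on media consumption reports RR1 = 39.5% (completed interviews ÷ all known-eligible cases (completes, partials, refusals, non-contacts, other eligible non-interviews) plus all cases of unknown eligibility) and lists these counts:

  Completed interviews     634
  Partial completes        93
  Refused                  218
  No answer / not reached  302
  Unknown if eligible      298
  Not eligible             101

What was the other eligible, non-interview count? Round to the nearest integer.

RR1 = 634 / D = 0.395
D = 634 / 0.395 = 1605.1
Other denominator terms total 1545
other eligible, non-interview = 1605.1 − 1545 ≈ 60

60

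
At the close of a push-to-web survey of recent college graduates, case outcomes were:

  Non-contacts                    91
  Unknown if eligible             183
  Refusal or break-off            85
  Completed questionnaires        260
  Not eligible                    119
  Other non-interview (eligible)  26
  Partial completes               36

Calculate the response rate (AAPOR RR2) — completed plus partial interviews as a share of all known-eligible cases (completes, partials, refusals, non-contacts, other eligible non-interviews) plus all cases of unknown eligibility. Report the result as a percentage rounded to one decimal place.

Num: 260 + 36 = 296
Denom: 260 + 36 + 85 + 91 + 26 + 183 = 681
RR2 = 296 / 681 = 0.4347

43.5%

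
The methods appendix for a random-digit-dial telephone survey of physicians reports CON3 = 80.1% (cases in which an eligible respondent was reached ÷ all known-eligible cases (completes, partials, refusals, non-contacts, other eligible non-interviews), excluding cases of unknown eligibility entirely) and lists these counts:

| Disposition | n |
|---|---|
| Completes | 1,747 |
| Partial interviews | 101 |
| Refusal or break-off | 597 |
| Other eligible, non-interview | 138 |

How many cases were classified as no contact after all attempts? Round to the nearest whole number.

642

Numerator = 1747 + 101 + 597 + 138 = 2583
CON3 = 2583 / D = 0.801
D = 2583 / 0.801 = 3224.7
Rest of base = 2583
no contact after all attempts = 3224.7 − 2583 ≈ 642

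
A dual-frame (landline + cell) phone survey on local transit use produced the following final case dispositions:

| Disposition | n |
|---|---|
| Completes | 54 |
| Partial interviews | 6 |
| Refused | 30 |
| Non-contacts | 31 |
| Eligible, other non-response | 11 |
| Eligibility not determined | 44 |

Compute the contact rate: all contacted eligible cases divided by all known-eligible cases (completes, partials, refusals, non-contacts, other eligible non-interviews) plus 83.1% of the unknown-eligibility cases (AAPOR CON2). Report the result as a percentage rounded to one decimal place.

Top: 54 + 6 + 30 + 11 = 101
Eligible (known): 54 + 6 + 30 + 31 + 11 = 132
Eligible share of unknowns: 0.8310 × 44 = 36.56
Denominator: 132 + 36.56 = 168.56
CON2 = 101 / 168.56 = 0.5992

59.9%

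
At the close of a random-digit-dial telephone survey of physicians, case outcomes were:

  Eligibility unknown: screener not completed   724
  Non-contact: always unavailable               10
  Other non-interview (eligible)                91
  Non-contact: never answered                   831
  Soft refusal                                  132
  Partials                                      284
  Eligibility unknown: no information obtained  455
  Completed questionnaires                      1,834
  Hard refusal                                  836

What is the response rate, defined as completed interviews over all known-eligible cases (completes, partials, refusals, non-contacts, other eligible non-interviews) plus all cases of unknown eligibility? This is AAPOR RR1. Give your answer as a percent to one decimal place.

Refusal or break-off = 836 + 132 = 968
Non-contacts = 831 + 10 = 841
Unknown eligibility = 724 + 455 = 1179
Numerator → 1834
Base → 1834 + 284 + 968 + 841 + 91 + 1179 = 5197
RR1 = 1834 / 5197 = 0.3529

35.3%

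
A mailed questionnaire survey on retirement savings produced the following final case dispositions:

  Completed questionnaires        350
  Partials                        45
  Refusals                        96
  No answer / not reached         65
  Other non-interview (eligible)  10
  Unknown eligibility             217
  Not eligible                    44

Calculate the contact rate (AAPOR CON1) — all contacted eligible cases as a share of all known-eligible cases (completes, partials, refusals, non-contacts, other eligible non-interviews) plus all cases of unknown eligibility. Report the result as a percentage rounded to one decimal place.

Top = 350 + 45 + 96 + 10 = 501
Base = 350 + 45 + 96 + 65 + 10 + 217 = 783
CON1 = 501 / 783 = 0.6398

64.0%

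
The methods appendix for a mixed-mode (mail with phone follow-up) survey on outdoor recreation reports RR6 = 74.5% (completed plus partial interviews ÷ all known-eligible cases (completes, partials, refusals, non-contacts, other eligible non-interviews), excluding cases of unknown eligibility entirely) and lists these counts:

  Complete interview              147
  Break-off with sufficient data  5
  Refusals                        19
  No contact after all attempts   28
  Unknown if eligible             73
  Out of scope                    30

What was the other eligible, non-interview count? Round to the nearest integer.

Numerator = 147 + 5 = 152
RR6 = 152 / D = 0.745
D = 152 / 0.745 = 204.0
Other denominator terms total 199
other eligible, non-interview = 204.0 − 199 ≈ 5

5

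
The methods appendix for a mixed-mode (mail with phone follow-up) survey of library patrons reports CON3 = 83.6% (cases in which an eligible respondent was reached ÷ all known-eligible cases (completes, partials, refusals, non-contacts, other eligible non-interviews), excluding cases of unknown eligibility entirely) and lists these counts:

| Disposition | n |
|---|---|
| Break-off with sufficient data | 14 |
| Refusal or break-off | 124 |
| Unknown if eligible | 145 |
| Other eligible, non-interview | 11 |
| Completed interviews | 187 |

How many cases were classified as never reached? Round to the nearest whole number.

66

Num: 187 + 14 + 124 + 11 = 336
CON3 = 336 / D = 0.836
D = 336 / 0.836 = 401.9
Other denominator terms total 336
never reached = 401.9 − 336 ≈ 66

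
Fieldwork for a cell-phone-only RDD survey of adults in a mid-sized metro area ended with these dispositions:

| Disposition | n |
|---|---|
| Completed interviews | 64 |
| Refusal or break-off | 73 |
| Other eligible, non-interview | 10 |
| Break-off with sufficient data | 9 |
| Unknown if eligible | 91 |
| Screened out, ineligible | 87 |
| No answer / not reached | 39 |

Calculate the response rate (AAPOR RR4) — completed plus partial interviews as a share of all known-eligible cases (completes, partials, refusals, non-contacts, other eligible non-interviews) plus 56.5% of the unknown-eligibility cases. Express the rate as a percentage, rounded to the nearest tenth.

29.6%

Num: 64 + 9 = 73
Eligible (known): 64 + 9 + 73 + 39 + 10 = 195
e × U: 0.5650 × 91 = 51.41
Denominator: 195 + 51.41 = 246.41
RR4 = 73 / 246.41 = 0.2963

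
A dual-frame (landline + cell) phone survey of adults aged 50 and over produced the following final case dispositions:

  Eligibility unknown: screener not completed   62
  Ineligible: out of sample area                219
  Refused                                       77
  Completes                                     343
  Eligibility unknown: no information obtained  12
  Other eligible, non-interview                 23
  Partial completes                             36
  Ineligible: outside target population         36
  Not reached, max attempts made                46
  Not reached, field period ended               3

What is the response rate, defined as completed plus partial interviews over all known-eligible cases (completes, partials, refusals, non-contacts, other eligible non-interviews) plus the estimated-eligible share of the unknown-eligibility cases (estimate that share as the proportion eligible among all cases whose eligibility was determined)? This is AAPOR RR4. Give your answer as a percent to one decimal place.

Non-contacts = 3 + 46 = 49
Undetermined eligibility = 62 + 12 = 74
Ineligible = 36 + 219 = 255
Num = 343 + 36 = 379
Eligible (known) = 343 + 36 + 77 + 49 + 23 = 528
e = 528 / (528 + 255) = 528 / 783 = 0.6743
e × U = 0.6743 × 74 = 49.90
Denom = 528 + 49.90 = 577.90
RR4 = 379 / 577.90 = 0.6558

65.6%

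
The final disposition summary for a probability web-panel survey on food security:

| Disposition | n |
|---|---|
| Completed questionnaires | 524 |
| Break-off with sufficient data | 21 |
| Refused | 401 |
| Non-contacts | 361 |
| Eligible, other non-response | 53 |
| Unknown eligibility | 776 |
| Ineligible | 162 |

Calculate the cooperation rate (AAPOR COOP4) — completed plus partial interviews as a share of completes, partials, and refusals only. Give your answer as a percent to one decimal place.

Numerator → 524 + 21 = 545
Denom → 524 + 21 + 401 = 946
COOP4 = 545 / 946 = 0.5761

57.6%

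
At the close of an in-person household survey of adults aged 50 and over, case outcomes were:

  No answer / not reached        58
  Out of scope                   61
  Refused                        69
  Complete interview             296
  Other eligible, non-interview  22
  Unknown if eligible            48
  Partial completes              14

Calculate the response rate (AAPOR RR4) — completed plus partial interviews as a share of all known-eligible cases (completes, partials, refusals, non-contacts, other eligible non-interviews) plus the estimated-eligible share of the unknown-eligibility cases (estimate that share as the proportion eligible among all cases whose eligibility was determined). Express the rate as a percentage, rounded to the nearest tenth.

61.8%

Num = 296 + 14 = 310
Eligible (known) = 296 + 14 + 69 + 58 + 22 = 459
e = 459 / (459 + 61) = 459 / 520 = 0.8827
Estimated eligible among unknowns = 0.8827 × 48 = 42.37
Denom = 459 + 42.37 = 501.37
RR4 = 310 / 501.37 = 0.6183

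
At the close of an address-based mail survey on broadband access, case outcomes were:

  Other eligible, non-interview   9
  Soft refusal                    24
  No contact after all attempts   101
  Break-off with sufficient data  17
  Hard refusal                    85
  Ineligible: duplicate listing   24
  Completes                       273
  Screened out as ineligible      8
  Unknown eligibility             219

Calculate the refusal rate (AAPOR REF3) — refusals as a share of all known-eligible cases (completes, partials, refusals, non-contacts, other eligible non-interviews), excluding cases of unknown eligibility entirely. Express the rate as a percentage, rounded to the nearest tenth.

21.4%

Refused = 85 + 24 = 109
Ineligible = 8 + 24 = 32
Top → 109
Denominator → 273 + 17 + 109 + 101 + 9 = 509
REF3 = 109 / 509 = 0.2141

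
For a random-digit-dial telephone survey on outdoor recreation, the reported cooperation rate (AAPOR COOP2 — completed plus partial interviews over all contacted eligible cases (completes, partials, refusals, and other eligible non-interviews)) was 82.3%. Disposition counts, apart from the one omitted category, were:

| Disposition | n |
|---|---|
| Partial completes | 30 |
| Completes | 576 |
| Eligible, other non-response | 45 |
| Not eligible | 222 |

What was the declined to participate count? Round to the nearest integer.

85

Numerator: 576 + 30 = 606
COOP2 = 606 / D = 0.823
D = 606 / 0.823 = 736.3
Rest of base = 651
declined to participate = 736.3 − 651 ≈ 85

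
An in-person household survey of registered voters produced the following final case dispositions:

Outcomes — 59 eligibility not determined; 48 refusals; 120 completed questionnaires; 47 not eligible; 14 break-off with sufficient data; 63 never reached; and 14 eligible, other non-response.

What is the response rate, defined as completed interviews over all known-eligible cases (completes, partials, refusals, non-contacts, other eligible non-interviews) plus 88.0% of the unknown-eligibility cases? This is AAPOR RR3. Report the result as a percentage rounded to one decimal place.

Num: 120
Eligible (known): 120 + 14 + 48 + 63 + 14 = 259
Eligible share of unknowns: 0.8800 × 59 = 51.92
Denom: 259 + 51.92 = 310.92
RR3 = 120 / 310.92 = 0.3860

38.6%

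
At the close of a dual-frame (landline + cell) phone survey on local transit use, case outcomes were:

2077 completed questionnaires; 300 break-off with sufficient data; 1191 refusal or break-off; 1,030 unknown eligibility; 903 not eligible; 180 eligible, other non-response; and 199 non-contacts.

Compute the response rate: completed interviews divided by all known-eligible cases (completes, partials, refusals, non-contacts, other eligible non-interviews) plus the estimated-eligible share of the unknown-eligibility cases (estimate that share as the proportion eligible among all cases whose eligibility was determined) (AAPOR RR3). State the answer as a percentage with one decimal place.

Numerator: 2077
Determined eligible: 2077 + 300 + 1191 + 199 + 180 = 3947
e = 3947 / (3947 + 903) = 3947 / 4850 = 0.8138
Eligible share of unknowns: 0.8138 × 1030 = 838.21
Denom: 3947 + 838.21 = 4785.21
RR3 = 2077 / 4785.21 = 0.4340

43.4%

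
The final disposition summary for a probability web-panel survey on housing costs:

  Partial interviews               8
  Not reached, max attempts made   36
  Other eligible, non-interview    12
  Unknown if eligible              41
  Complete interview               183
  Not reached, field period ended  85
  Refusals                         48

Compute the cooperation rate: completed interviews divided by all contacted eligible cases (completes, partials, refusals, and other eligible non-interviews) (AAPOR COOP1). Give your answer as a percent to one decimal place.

No answer / not reached = 85 + 36 = 121
Top → 183
Denominator → 183 + 8 + 48 + 12 = 251
COOP1 = 183 / 251 = 0.7291

72.9%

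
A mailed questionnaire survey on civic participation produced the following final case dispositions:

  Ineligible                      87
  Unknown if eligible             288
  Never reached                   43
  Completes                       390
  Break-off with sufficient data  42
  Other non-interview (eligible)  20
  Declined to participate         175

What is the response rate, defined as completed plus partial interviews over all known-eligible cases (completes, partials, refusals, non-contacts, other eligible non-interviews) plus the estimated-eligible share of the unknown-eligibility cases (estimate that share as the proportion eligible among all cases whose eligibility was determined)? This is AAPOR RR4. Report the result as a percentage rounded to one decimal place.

Num: 390 + 42 = 432
Known eligible: 390 + 42 + 175 + 43 + 20 = 670
e = 670 / (670 + 87) = 670 / 757 = 0.8851
Estimated eligible among unknowns: 0.8851 × 288 = 254.91
Denominator: 670 + 254.91 = 924.91
RR4 = 432 / 924.91 = 0.4671

46.7%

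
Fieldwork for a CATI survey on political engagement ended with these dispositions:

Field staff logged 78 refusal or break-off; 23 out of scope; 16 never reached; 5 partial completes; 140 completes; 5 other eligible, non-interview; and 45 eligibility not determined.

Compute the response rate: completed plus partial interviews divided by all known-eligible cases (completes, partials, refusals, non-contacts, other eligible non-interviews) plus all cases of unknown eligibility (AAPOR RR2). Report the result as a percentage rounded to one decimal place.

Num → 140 + 5 = 145
Base → 140 + 5 + 78 + 16 + 5 + 45 = 289
RR2 = 145 / 289 = 0.5017

50.2%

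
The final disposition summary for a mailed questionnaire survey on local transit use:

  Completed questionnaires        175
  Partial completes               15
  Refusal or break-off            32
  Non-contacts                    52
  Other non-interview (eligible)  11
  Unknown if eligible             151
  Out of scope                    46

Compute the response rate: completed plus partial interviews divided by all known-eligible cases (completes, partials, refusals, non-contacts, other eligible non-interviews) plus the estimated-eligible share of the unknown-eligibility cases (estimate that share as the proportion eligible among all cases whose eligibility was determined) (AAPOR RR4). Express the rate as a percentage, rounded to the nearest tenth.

45.8%

Num: 175 + 15 = 190
Eligible (known): 175 + 15 + 32 + 52 + 11 = 285
e = 285 / (285 + 46) = 285 / 331 = 0.8610
Eligible share of unknowns: 0.8610 × 151 = 130.01
Denom: 285 + 130.01 = 415.01
RR4 = 190 / 415.01 = 0.4578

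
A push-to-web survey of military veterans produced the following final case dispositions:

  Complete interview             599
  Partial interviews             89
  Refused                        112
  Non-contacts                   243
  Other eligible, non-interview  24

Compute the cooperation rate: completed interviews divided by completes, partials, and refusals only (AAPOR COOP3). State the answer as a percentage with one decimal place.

Num: 599
Base: 599 + 89 + 112 = 800
COOP3 = 599 / 800 = 0.7488

74.9%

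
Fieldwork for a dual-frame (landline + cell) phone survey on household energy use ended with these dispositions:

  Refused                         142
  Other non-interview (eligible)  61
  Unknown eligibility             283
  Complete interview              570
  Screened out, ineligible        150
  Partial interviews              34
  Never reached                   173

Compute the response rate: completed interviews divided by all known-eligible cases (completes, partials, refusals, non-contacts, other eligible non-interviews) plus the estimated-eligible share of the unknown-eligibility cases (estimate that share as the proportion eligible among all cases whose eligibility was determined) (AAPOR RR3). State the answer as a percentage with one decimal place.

Top: 570
Known eligible: 570 + 34 + 142 + 173 + 61 = 980
e = 980 / (980 + 150) = 980 / 1130 = 0.8673
Eligible share of unknowns: 0.8673 × 283 = 245.45
Denom: 980 + 245.45 = 1225.45
RR3 = 570 / 1225.45 = 0.4651

46.5%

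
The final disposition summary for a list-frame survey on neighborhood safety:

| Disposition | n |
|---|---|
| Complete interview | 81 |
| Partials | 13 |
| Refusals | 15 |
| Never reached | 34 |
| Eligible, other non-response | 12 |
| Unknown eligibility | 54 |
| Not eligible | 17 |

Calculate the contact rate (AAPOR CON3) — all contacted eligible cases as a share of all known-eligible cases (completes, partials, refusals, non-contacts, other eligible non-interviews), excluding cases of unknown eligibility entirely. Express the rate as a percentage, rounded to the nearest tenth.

78.1%

Top → 81 + 13 + 15 + 12 = 121
Denom → 81 + 13 + 15 + 34 + 12 = 155
CON3 = 121 / 155 = 0.7806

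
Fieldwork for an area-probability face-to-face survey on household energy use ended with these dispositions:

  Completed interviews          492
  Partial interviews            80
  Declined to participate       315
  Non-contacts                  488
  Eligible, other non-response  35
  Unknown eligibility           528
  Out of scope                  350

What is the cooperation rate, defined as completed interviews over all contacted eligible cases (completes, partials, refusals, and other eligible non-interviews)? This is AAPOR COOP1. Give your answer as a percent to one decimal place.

Numerator: 492
Base: 492 + 80 + 315 + 35 = 922
COOP1 = 492 / 922 = 0.5336

53.4%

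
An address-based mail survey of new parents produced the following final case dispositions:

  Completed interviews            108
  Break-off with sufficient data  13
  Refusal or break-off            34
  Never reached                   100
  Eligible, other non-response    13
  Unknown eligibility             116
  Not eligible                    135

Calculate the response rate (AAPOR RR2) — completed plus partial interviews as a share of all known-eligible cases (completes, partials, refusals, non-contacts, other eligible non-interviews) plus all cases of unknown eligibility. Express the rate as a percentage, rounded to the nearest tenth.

31.5%

Numerator: 108 + 13 = 121
Denominator: 108 + 13 + 34 + 100 + 13 + 116 = 384
RR2 = 121 / 384 = 0.3151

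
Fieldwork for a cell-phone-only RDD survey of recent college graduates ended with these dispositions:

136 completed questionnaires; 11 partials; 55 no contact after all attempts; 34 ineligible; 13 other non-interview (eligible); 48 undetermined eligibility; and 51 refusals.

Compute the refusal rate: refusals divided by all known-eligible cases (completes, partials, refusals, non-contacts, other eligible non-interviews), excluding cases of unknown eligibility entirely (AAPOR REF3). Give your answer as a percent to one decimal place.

19.2%

Numerator = 51
Denom = 136 + 11 + 51 + 55 + 13 = 266
REF3 = 51 / 266 = 0.1917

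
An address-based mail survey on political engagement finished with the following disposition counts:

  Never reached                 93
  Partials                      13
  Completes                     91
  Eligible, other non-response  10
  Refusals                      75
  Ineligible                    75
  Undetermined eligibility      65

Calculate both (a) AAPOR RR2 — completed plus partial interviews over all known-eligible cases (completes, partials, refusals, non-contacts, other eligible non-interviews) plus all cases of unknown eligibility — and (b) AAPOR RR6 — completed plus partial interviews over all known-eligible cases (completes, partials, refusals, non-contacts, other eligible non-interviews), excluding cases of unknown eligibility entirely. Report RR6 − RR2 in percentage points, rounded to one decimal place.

Top: 91 + 13 = 104
Denom: 91 + 13 + 75 + 93 + 10 + 65 = 347
RR2 = 104 / 347 = 0.2997
Denom: 91 + 13 + 75 + 93 + 10 = 282
RR6 = 104 / 282 = 0.3688
Difference = 36.88 − 29.97 = 6.91 percentage points

6.9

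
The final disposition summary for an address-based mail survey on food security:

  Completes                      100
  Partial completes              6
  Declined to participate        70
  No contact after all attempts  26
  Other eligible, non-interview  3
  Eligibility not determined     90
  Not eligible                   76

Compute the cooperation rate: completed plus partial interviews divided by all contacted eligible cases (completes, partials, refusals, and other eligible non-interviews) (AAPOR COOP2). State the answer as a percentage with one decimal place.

Numerator = 100 + 6 = 106
Base = 100 + 6 + 70 + 3 = 179
COOP2 = 106 / 179 = 0.5922

59.2%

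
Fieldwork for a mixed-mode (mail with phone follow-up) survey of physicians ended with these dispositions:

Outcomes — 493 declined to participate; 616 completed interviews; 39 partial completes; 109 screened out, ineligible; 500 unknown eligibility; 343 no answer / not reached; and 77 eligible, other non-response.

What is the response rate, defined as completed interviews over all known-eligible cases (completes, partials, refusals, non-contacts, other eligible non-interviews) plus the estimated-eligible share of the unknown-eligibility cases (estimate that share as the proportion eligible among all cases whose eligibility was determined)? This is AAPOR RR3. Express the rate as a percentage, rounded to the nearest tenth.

30.3%

Num: 616
Known eligible: 616 + 39 + 493 + 343 + 77 = 1568
e = 1568 / (1568 + 109) = 1568 / 1677 = 0.9350
Estimated eligible among unknowns: 0.9350 × 500 = 467.50
Denom: 1568 + 467.50 = 2035.50
RR3 = 616 / 2035.50 = 0.3026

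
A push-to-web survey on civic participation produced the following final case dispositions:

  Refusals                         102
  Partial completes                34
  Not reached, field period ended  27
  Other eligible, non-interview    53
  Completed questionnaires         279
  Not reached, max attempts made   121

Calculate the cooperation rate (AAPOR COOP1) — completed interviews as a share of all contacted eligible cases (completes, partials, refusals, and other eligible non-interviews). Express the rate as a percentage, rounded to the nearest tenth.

59.6%

No contact after all attempts = 27 + 121 = 148
Top = 279
Base = 279 + 34 + 102 + 53 = 468
COOP1 = 279 / 468 = 0.5962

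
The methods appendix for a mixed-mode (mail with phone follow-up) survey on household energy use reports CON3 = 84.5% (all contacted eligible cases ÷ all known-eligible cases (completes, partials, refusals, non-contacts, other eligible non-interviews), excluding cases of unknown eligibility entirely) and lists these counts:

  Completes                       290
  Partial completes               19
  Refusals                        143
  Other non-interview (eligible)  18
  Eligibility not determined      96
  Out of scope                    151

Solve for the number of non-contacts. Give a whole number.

86

Numerator → 290 + 19 + 143 + 18 = 470
CON3 = 470 / D = 0.845
D = 470 / 0.845 = 556.2
Remaining denominator categories sum to 470
non-contacts = 556.2 − 470 ≈ 86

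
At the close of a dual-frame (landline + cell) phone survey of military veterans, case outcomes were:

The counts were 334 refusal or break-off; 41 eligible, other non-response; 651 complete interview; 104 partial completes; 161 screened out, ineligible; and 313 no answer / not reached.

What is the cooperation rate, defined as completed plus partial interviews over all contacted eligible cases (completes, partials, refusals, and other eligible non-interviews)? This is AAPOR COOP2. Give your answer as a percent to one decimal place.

66.8%

Num: 651 + 104 = 755
Denominator: 651 + 104 + 334 + 41 = 1130
COOP2 = 755 / 1130 = 0.6681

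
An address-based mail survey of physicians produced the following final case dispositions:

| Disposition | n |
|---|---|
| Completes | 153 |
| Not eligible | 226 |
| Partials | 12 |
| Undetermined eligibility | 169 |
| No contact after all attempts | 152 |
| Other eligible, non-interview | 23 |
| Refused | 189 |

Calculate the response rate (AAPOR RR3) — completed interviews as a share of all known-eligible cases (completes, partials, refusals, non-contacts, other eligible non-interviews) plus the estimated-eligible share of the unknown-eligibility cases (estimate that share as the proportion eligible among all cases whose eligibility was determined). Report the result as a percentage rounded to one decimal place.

23.6%

Num: 153
Eligible (known): 153 + 12 + 189 + 152 + 23 = 529
e = 529 / (529 + 226) = 529 / 755 = 0.7007
Estimated eligible among unknowns: 0.7007 × 169 = 118.42
Denom: 529 + 118.42 = 647.42
RR3 = 153 / 647.42 = 0.2363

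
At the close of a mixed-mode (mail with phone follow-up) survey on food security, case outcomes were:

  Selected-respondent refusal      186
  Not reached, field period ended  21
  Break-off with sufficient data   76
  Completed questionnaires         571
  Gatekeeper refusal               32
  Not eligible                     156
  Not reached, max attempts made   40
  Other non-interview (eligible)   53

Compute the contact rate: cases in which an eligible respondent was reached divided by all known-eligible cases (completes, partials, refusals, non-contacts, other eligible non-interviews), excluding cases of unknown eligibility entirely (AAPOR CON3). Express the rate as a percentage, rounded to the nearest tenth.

93.8%

Refused = 32 + 186 = 218
Never reached = 21 + 40 = 61
Top → 571 + 76 + 218 + 53 = 918
Denom → 571 + 76 + 218 + 61 + 53 = 979
CON3 = 918 / 979 = 0.9377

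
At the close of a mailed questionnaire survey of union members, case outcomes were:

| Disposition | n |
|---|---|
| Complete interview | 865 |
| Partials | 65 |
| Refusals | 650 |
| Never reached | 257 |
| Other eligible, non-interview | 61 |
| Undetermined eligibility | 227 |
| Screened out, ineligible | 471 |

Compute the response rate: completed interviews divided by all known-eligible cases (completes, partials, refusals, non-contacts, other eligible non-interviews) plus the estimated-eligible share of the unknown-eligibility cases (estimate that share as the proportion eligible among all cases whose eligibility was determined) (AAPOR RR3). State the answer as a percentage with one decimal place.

Numerator = 865
Known eligible = 865 + 65 + 650 + 257 + 61 = 1898
e = 1898 / (1898 + 471) = 1898 / 2369 = 0.8012
e × U = 0.8012 × 227 = 181.87
Base = 1898 + 181.87 = 2079.87
RR3 = 865 / 2079.87 = 0.4159

41.6%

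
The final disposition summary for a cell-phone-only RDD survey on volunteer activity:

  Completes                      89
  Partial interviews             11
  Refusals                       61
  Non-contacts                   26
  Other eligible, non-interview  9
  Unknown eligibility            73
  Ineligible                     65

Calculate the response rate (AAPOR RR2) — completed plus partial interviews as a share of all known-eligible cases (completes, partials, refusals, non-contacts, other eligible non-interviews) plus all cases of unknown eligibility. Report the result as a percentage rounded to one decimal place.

37.2%

Top = 89 + 11 = 100
Denom = 89 + 11 + 61 + 26 + 9 + 73 = 269
RR2 = 100 / 269 = 0.3717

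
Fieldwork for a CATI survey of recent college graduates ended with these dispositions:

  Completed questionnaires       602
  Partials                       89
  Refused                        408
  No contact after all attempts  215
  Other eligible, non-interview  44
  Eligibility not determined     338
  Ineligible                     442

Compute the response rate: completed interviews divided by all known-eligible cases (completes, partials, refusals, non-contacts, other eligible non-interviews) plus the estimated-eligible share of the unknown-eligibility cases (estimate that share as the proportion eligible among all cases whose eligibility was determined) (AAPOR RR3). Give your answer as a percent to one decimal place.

37.3%

Numerator → 602
Eligible (known) → 602 + 89 + 408 + 215 + 44 = 1358
e = 1358 / (1358 + 442) = 1358 / 1800 = 0.7544
Eligible share of unknowns → 0.7544 × 338 = 254.99
Base → 1358 + 254.99 = 1612.99
RR3 = 602 / 1612.99 = 0.3732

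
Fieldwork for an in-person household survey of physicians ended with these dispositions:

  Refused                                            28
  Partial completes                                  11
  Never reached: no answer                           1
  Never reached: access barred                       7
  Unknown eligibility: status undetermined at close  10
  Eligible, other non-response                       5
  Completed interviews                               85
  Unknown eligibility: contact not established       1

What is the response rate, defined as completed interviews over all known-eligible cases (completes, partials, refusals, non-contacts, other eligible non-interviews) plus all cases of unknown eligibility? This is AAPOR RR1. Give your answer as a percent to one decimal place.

No answer / not reached = 1 + 7 = 8
Unknown if eligible = 1 + 10 = 11
Num → 85
Denom → 85 + 11 + 28 + 8 + 5 + 11 = 148
RR1 = 85 / 148 = 0.5743

57.4%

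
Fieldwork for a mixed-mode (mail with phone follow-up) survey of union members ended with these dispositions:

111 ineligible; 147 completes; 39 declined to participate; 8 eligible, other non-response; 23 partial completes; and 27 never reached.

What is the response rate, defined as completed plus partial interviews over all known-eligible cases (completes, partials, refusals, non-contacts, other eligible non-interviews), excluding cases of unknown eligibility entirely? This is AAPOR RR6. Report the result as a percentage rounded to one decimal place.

Top = 147 + 23 = 170
Base = 147 + 23 + 39 + 27 + 8 = 244
RR6 = 170 / 244 = 0.6967

69.7%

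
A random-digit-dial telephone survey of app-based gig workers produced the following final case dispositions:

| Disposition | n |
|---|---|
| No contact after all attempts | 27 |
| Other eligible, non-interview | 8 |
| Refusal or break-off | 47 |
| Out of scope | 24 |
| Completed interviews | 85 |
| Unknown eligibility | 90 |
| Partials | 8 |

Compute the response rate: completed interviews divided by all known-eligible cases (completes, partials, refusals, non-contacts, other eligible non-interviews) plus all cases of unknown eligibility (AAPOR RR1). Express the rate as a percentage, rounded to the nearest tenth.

Numerator → 85
Denom → 85 + 8 + 47 + 27 + 8 + 90 = 265
RR1 = 85 / 265 = 0.3208

32.1%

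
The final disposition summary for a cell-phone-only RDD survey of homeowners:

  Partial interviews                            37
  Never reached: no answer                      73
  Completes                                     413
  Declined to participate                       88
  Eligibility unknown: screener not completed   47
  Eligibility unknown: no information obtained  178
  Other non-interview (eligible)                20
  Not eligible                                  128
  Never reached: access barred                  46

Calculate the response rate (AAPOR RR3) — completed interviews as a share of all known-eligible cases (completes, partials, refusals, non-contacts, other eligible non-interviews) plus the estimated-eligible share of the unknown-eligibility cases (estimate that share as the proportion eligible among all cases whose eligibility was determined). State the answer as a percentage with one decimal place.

Non-contacts = 73 + 46 = 119
Unknown if eligible = 47 + 178 = 225
Top = 413
Known eligible = 413 + 37 + 88 + 119 + 20 = 677
e = 677 / (677 + 128) = 677 / 805 = 0.8410
Estimated eligible among unknowns = 0.8410 × 225 = 189.22
Denominator = 677 + 189.22 = 866.22
RR3 = 413 / 866.22 = 0.4768

47.7%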